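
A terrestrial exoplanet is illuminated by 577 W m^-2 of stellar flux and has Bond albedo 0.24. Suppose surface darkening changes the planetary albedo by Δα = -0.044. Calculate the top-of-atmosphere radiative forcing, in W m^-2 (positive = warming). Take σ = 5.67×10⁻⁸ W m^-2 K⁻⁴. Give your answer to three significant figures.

TOA radiative forcing: ΔF = −S·Δα/4 = −577.0·(-0.044)/4 = 6.347 W m^-2.

6.35 W m^-2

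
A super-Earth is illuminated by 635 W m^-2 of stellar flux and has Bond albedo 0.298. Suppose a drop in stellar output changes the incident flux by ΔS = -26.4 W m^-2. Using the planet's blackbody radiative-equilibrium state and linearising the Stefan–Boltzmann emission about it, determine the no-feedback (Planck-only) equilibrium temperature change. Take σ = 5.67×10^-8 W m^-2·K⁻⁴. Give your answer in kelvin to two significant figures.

-2.2 K

Unperturbed T_e = [635.0·(1−0.298)/(4σ)]^¼ = 210.6 K.
ΔF = Δ[S(1−α)]/4 = (1−0.298)·-26.4/4 = -4.633 W m^-2.
Planck response: λ_P = 4σT_e³ = 4·5.67×10⁻⁸·(210.6)³ = 2.117 W m^-2/K.
ΔT₀ = ΔF/λ_P = -4.633/2.117 = -2.19 K.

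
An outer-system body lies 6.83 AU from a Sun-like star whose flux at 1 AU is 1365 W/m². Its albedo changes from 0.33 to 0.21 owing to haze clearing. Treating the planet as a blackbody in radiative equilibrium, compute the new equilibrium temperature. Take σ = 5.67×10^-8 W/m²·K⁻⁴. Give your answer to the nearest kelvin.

Irradiance scales as 1/d², so S = 1365 W/m² × (1/6.83)² = 29.26 W/m².
With the new albedo, S(1−α₂)/4 = 5.779 W/m², so T₂ = 100.5 K.

100 K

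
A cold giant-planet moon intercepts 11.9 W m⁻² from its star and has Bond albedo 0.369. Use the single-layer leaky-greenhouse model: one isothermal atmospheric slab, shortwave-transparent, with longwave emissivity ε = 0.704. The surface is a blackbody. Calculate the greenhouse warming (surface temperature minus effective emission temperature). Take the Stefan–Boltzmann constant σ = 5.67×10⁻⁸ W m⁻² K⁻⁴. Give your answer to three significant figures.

At the top of the atmosphere, σT_e⁴ = S(1−α)/4 = 1.877 W m⁻², giving T_e = 75.85 K.
For a single slab of emissivity ε, T_s⁴ = 2T_e⁴/(2−ε); thus T_s = 75.85·(1.543)^(1/4) = 84.55 K.
T_s − T_e = 84.55 − 75.85 = 8.690 K.

8.69 kelvin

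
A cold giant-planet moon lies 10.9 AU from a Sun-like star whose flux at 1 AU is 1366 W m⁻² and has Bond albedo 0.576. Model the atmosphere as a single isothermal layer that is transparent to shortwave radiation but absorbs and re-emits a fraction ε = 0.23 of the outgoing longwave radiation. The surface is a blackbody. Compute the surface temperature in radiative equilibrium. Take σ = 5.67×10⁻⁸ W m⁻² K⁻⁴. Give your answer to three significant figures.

70.2 K

Flux at the orbit: S = 1366/(10.9)² = 11.50 W m⁻².
Effective emission temperature (TOA balance): σT_e⁴ = S(1−α)/4 = 1.219 W m⁻² → T_e = 68.09 K.
For a single slab of emissivity ε, T_s⁴ = 2T_e⁴/(2−ε); thus T_s = 68.09·(1.13)^(1/4) = 70.20 K.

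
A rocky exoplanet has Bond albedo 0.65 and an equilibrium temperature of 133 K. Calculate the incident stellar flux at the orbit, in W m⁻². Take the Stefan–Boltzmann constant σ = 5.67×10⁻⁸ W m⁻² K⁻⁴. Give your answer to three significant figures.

Invert the energy balance for S: S = 4σT⁴/(1−α).
The emitted flux is σT⁴ = 17.74 W m⁻².
S = 4·17.74/0.35 = 202.8 W m⁻².

203 W m⁻²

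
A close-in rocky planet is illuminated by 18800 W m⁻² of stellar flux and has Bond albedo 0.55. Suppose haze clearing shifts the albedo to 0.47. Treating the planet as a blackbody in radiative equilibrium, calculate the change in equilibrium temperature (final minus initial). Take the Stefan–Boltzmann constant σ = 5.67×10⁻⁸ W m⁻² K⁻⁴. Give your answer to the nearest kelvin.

With α = 0.55, T₁ = 439.5 K.
Final:   T₂ = [S(1−0.47)/(4σ)]^(1/4) = 457.8 K.
Change: 457.8 − 439.5 = 18.35 K.

18 kelvin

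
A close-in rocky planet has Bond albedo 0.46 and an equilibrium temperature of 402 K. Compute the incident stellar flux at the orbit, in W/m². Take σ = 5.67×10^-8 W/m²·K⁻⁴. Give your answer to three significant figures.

11000 W/m²

From S(1−α)/4 = σT⁴: S = 4σT⁴/(1−α).
The emitted flux is σT⁴ = 1481 W/m².
So S = 4×1481/(1−0.46) = 10970 W/m².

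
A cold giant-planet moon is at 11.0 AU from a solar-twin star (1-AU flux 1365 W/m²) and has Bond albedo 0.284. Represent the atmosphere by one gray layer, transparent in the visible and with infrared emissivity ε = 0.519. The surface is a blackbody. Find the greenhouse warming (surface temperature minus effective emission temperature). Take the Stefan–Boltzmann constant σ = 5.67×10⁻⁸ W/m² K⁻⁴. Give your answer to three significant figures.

6.03 K

By the inverse-square law, S = 1365/11.0² = 11.28 W/m².
The planet radiates to space at T_e = [S(1−α)/(4σ)]^(1/4) = 77.25 K.
For a single slab of emissivity ε, T_s⁴ = 2T_e⁴/(2−ε); thus T_s = 77.25·(1.35)^(1/4) = 83.28 K.
T_s − T_e = 83.28 − 77.25 = 6.026 K.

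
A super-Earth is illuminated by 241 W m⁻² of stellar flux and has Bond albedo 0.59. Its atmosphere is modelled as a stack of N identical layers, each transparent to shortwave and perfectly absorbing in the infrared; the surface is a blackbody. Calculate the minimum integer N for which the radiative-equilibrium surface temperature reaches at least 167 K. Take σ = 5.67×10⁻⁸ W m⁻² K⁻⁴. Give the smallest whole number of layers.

1

OLR = S(1−α)/4 = 24.70 W m⁻²; the top layer radiates at T_e = 144.5 K.
Since T_s⁴ = (N+1)T_e⁴, we need N ≥ (T_s/T_e)⁴ − 1 = 0.785.
So N ≥ 0.785; the smallest integer is N = 1.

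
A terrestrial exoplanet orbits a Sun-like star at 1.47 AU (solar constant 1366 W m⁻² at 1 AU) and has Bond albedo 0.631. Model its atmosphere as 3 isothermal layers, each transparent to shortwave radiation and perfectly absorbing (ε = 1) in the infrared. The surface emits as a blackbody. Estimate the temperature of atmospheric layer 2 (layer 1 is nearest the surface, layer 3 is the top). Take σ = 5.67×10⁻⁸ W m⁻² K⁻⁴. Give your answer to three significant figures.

213 kelvin

Flux at the orbit: S = 1366/(1.47)² = 632.1 W m⁻².
The effective emission temperature is T_e = [S(1−α)/(4σ)]^¼ = 179.1 K.
Each opaque layer satisfies 2T_j⁴ = T_{j−1}⁴ + T_{j+1}⁴, giving T_k⁴ = (N+1−k)T_e⁴.
With k = 2: T_2 = (3+1−2)^¼·179.1 K = 213.0 K.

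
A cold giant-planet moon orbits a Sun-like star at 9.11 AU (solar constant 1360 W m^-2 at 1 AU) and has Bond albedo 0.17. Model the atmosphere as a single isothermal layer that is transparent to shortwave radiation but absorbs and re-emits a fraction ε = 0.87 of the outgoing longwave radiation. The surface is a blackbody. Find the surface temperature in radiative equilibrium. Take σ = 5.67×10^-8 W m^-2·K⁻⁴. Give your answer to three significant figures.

102 K

By the inverse-square law, S = 1360/9.11² = 16.39 W m^-2.
Effective emission temperature (TOA balance): σT_e⁴ = S(1−α)/4 = 3.400 W m^-2 → T_e = 88.00 K.
For a single slab of emissivity ε, T_s⁴ = 2T_e⁴/(2−ε); thus T_s = 88.00·(1.77)^(1/4) = 101.5 K.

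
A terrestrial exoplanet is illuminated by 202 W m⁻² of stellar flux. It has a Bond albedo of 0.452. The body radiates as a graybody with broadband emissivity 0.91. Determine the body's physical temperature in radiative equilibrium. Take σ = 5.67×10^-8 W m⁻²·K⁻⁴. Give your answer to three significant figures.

152 K

The planet absorbs (1−α)S over its disc πR² and re-emits over 4πR², so the mean absorbed flux is (1−0.452)·202.0/4 = 27.67 W m⁻².
Equating to εσT⁴ with ε = 0.91: T = (27.67/0.91σ)^(1/4) = 152.2 K.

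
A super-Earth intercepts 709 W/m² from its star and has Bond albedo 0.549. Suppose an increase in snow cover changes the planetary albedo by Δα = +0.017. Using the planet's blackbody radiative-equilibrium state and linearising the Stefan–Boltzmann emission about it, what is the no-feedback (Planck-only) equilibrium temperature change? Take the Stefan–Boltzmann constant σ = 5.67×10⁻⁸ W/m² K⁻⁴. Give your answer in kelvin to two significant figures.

-1.8 kelvin

Unperturbed T_e = [709.0·(1−0.549)/(4σ)]^¼ = 193.8 K.
TOA radiative forcing: ΔF = −S·Δα/4 = −709.0·(+0.017)/4 = -3.013 W/m².
The Planck feedback parameter is 4σT_e³ = 1.650 W/m²/K.
ΔT₀ = ΔF/λ_P = -3.013/1.650 = -1.83 K.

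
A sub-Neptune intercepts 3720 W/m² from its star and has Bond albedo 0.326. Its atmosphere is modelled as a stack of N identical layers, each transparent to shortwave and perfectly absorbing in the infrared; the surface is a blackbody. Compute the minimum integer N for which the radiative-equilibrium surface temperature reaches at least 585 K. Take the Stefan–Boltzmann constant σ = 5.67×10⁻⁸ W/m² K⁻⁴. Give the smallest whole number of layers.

10

Top-of-atmosphere balance: σT_e⁴ = S(1−α)/4 = 626.8 W/m² → T_e = 324.3 K.
Since T_s⁴ = (N+1)T_e⁴, we need N ≥ (T_s/T_e)⁴ − 1 = 9.594.
Rounding up, N = 10.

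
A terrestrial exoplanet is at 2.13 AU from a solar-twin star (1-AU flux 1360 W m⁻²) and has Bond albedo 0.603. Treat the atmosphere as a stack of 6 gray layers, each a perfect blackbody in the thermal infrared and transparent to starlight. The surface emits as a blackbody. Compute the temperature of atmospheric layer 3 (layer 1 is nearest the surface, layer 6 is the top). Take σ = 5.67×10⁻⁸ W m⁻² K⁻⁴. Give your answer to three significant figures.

Flux at the orbit: S = 1360/(2.13)² = 299.8 W m⁻².
Top-of-atmosphere balance: σT_e⁴ = S(1−α)/4 = 29.75 W m⁻² → T_e = 151.3 K.
The net upward flux σT_e⁴ is constant between every pair of levels, so T_k⁴ = (N+1−k)T_e⁴.
With k = 3: T_3 = (6+1−3)^¼·151.3 K = 214.0 K.

214 kelvin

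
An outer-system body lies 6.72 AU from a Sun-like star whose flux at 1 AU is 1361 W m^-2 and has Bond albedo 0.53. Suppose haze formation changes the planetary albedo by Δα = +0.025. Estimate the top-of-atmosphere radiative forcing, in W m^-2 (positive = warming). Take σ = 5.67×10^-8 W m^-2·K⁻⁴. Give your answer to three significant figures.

-0.188 W m^-2

Irradiance scales as 1/d², so S = 1361 W m^-2 × (1/6.72)² = 30.14 W m^-2.
ΔF = −(S/4)Δα = −(30.14/4)×(+0.025) = -0.1884 W m^-2.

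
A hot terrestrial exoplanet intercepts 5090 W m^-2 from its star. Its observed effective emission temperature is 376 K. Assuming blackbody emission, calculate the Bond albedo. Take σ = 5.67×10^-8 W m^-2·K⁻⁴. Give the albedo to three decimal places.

0.109

From σT⁴ = S(1−α)/4 we invert for α: 1−α = 4σT⁴/S.
4σT⁴ = 4·5.67×10⁻⁸·(376)⁴ = 4533 W m^-2.
Hence α = 1 − 4533/5090 = 0.1094.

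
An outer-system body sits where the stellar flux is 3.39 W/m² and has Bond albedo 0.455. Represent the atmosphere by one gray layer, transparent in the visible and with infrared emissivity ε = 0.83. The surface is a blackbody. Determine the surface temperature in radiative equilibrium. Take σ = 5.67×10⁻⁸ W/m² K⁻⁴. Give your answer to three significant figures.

The planet radiates to space at T_e = [S(1−α)/(4σ)]^(1/4) = 53.42 K.
The surface balance (absorbed SW + ε·downward IR = σT_s⁴) with T_a⁴ = T_s⁴/2 reduces to T_s = T_e·[2/(2−ε)]^¼ = 61.09 K.

61.1 K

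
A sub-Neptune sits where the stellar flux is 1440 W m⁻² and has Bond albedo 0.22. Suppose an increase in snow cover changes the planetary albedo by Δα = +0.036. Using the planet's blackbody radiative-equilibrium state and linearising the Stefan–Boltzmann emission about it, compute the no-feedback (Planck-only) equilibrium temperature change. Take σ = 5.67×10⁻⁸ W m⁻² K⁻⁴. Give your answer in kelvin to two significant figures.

Reference equilibrium: T_e = [S(1−α)/(4σ)]^(1/4) = 265.3 K.
ΔF = −(S/4)Δα = −(1440/4)×(+0.036) = -12.96 W m⁻².
The Planck feedback parameter is 4σT_e³ = 4.234 W m⁻²/K.
Hence the no-feedback warming is ΔF/(4σT_e³) = -3.06 K.

-3.1 K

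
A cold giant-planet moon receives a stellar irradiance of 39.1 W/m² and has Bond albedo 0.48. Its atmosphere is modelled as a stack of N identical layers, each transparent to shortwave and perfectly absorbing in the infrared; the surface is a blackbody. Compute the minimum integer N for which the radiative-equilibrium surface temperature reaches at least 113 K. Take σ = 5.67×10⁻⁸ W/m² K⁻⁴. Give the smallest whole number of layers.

1

Top-of-atmosphere balance: σT_e⁴ = S(1−α)/4 = 5.083 W/m² → T_e = 97.30 K.
Need (N+1)T_e⁴ ≥ T_s⁴, i.e. N+1 ≥ (113/97.30)⁴ = 1.819.
The minimum whole number is N = 1.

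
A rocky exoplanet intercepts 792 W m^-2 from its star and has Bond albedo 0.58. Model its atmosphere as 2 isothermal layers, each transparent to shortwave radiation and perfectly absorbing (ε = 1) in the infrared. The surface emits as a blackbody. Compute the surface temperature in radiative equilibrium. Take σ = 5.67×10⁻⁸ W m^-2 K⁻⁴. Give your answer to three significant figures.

258 kelvin

OLR = S(1−α)/4 = 83.16 W m^-2; the top layer radiates at T_e = 195.7 K.
For an N-layer opaque stack, T_s⁴ = (N+1)T_e⁴, hence T_s = (3)^(1/4)×195.7 K = 257.6 K.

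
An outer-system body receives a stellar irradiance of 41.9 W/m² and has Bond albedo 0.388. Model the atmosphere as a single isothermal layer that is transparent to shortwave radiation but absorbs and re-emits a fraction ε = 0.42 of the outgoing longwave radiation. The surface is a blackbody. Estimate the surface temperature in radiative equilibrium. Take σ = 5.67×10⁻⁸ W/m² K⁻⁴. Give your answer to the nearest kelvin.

109 K

The planet radiates to space at T_e = [S(1−α)/(4σ)]^(1/4) = 103.1 K.
For a single slab of emissivity ε, T_s⁴ = 2T_e⁴/(2−ε); thus T_s = 103.1·(1.266)^(1/4) = 109.4 K.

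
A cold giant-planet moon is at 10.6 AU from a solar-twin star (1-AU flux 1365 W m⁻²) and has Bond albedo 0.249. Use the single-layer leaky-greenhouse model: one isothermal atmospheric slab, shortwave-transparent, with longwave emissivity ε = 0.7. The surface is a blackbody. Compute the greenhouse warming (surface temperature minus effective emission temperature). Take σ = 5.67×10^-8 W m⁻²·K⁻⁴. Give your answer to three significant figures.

9.06 K

Irradiance scales as 1/d², so S = 1365 W m⁻² × (1/10.6)² = 12.15 W m⁻².
Effective emission temperature (TOA balance): σT_e⁴ = S(1−α)/4 = 2.281 W m⁻² → T_e = 79.64 K.
The surface balance (absorbed SW + ε·downward IR = σT_s⁴) with T_a⁴ = T_s⁴/2 reduces to T_s = T_e·[2/(2−ε)]^¼ = 88.70 K.
T_s − T_e = 88.70 − 79.64 = 9.056 K.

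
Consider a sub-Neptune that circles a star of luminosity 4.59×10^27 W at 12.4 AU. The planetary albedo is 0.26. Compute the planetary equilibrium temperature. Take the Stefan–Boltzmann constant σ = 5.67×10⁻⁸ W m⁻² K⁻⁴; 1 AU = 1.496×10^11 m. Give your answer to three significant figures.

136 K

d = 12.4 × 1.496×10^11 m = 1.855×10^12 m.
Flux at the orbit: S = L/(4πd²) = 4.59×10^27/(4π·(1.86×10^12)²) = 106.1 W m⁻².
Averaging over the sphere, the absorbed flux is S(1−α)/4 = 19.64 W m⁻².
In equilibrium σT⁴ equals this, so T = 136.4 K.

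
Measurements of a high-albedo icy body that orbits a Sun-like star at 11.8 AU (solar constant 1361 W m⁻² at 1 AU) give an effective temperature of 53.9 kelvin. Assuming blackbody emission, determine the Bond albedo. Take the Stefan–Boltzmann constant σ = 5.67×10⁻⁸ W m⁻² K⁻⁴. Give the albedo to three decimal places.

0.804

By the inverse-square law, S = 1361/11.8² = 9.774 W m⁻².
Rearranging the radiative balance, α = 1 − 4σT⁴/S.
σT⁴ = 0.4786 W m⁻², so 4σT⁴ = 1.914 W m⁻².
Hence α = 1 − 1.914/9.774 = 0.8042.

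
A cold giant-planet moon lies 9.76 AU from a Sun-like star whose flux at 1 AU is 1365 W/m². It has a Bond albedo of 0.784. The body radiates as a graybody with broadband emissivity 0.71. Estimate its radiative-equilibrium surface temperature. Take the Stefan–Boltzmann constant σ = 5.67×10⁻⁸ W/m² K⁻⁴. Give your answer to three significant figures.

By the inverse-square law, S = 1365/9.76² = 14.33 W/m².
The planet absorbs (1−α)S over its disc πR² and re-emits over 4πR², so the mean absorbed flux is (1−0.784)·14.33/4 = 0.7738 W/m².
Radiative balance εσT⁴ = 0.7738 gives T = [0.7738/(0.71·σ)]^(1/4) = 66.21 K.

66.2 K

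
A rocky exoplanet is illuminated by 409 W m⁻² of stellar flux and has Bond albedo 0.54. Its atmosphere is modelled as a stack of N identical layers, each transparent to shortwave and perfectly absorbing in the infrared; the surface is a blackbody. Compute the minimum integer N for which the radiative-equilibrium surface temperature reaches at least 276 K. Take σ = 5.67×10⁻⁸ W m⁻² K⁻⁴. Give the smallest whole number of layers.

The effective emission temperature is T_e = [S(1−α)/(4σ)]^¼ = 169.7 K.
T_s = (N+1)^(1/4)·T_e ≥ 276 K requires N+1 ≥ (T_s/T_e)⁴ = (276/169.7)⁴ = 6.995.
So N ≥ 5.995; the smallest integer is N = 6.

6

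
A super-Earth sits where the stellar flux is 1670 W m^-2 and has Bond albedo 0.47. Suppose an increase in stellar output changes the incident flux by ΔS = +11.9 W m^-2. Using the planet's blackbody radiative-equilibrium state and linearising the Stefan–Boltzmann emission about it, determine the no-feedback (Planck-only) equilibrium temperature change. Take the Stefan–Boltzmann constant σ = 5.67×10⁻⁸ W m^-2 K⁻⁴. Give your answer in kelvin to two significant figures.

Unperturbed T_e = [1670·(1−0.47)/(4σ)]^¼ = 249.9 K.
TOA radiative forcing: ΔF = (1−α)ΔS/4 = 0.53·(+11.9)/4 = 1.577 W m^-2.
Planck response: λ_P = 4σT_e³ = 4·5.67×10⁻⁸·(249.9)³ = 3.541 W m^-2/K.
Hence the no-feedback warming is ΔF/(4σT_e³) = 0.445 K.

0.45 K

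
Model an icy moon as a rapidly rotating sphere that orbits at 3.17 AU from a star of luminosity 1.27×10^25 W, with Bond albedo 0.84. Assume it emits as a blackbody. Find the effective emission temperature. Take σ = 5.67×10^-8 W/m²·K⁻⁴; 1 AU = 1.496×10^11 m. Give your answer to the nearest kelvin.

Orbital distance: d = 3.17 AU = 4.742×10^11 m.
Flux at the orbit: S = L/(4πd²) = 1.27×10^25/(4π·(4.74×10^11)²) = 4.494 W/m².
Absorbed flux (global mean): S(1−α)/4 = 4.494·0.16/4 = 0.1798 W/m².
Set σT⁴ = 0.1798 → T = (0.1798/σ)^(1/4) = 42.20 K.

42 kelvin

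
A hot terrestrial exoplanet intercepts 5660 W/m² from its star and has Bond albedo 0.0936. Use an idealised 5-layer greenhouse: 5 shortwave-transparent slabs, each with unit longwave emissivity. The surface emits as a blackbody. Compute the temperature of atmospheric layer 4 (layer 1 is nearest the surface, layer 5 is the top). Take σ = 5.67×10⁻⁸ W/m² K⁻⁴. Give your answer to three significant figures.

461 K

The effective emission temperature is T_e = [S(1−α)/(4σ)]^¼ = 387.8 K.
Each opaque layer satisfies 2T_j⁴ = T_{j−1}⁴ + T_{j+1}⁴, giving T_k⁴ = (N+1−k)T_e⁴.
T_4 = (2)^(1/4)·387.8 = 461.2 K.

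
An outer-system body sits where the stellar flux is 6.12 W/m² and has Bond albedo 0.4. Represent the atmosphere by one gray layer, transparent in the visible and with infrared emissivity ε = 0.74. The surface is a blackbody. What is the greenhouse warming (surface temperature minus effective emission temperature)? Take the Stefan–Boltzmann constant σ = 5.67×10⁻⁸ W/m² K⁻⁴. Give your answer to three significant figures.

The planet radiates to space at T_e = [S(1−α)/(4σ)]^(1/4) = 63.43 K.
Surface balance with a leaky layer gives σT_s⁴ = σT_e⁴·2/(2−ε), so T_s = T_e·[2/(2−0.74)]^(1/4) = 71.20 K.
Greenhouse warming: T_s − T_e = 7.767 K.

7.77 kelvin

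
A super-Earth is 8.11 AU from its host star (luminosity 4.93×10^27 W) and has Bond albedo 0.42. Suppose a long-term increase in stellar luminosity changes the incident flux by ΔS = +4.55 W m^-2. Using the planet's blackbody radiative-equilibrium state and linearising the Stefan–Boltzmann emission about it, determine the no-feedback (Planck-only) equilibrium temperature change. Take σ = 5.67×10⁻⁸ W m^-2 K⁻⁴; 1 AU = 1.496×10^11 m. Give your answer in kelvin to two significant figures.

d = 8.11 × 1.496×10^11 m = 1.213×10^12 m.
Spreading L over a sphere of radius d: S = 4.93×10^27/(4π·1.21×10^12²) = 266.5 W m^-2.
Unperturbed T_e = [266.5·(1−0.42)/(4σ)]^¼ = 161.6 K.
TOA radiative forcing: ΔF = (1−α)ΔS/4 = 0.58·(+4.55)/4 = 0.6598 W m^-2.
The Planck feedback parameter is 4σT_e³ = 0.9567 W m^-2/K.
ΔT₀ = ΔF/λ_P = 0.6598/0.9567 = 0.690 K.

0.69 K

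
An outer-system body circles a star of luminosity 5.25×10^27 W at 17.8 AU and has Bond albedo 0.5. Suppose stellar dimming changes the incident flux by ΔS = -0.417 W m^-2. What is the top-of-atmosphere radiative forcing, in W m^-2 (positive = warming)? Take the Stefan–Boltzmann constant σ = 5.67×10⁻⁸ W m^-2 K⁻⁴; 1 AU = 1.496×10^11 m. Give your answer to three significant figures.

d = 17.8 × 1.496×10^11 m = 2.663×10^12 m.
Flux at the orbit: S = L/(4πd²) = 5.25×10^27/(4π·(2.66×10^12)²) = 58.92 W m^-2.
TOA radiative forcing: ΔF = (1−α)ΔS/4 = 0.5·(-0.417)/4 = -0.05212 W m^-2.

-0.0521 W m^-2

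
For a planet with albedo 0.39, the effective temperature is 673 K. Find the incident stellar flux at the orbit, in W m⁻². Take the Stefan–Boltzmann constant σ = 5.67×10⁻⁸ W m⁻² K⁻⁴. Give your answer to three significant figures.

76300 W m⁻²

Invert the energy balance for S: S = 4σT⁴/(1−α).
σT⁴ = 5.67×10⁻⁸·(673)⁴ = 11630 W m⁻².
S = 4·11630/0.61 = 76270 W m⁻².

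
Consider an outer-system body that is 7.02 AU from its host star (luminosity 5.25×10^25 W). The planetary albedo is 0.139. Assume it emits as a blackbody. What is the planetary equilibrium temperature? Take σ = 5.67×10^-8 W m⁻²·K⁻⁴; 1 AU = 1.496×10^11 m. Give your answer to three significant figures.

61.6 kelvin

d = 7.02 × 1.496×10^11 m = 1.050×10^12 m.
S = L/(4πd²) = 3.788 W m⁻².
The planet absorbs (1−α)S over its disc πR² and re-emits over 4πR², so the mean absorbed flux is (1−0.139)·3.788/4 = 0.8154 W m⁻².
In equilibrium σT⁴ equals this, so T = 61.58 K.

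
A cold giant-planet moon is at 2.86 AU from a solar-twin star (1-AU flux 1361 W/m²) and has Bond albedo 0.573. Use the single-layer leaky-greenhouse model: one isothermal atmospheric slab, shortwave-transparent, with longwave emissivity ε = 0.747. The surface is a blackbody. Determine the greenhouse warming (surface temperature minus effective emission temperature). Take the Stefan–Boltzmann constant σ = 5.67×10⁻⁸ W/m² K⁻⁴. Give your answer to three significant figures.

Flux at the orbit: S = 1361/(2.86)² = 166.4 W/m².
The planet radiates to space at T_e = [S(1−α)/(4σ)]^(1/4) = 133.0 K.
Surface balance with a leaky layer gives σT_s⁴ = σT_e⁴·2/(2−ε), so T_s = T_e·[2/(2−0.747)]^(1/4) = 149.5 K.
Greenhouse warming: T_s − T_e = 16.50 K.

16.5 K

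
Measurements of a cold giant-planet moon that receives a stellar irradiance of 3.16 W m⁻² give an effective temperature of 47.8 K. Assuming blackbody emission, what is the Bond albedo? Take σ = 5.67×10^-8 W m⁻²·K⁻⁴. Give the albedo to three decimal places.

0.625

From σT⁴ = S(1−α)/4 we invert for α: 1−α = 4σT⁴/S.
σT⁴ = 0.2960 W m⁻², so 4σT⁴ = 1.184 W m⁻².
1−α = 1.184/3.160 = 0.3747, so α = 0.6253.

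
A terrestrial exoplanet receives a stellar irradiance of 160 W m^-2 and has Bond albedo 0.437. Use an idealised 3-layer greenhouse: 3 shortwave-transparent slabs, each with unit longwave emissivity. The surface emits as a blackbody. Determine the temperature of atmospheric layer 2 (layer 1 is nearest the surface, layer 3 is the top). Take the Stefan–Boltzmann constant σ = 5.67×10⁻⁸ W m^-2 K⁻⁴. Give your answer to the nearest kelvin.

168 kelvin

OLR = S(1−α)/4 = 22.52 W m^-2; the top layer radiates at T_e = 141.2 K.
The net upward flux σT_e⁴ is constant between every pair of levels, so T_k⁴ = (N+1−k)T_e⁴.
With k = 2: T_2 = (3+1−2)^¼·141.2 K = 167.9 K.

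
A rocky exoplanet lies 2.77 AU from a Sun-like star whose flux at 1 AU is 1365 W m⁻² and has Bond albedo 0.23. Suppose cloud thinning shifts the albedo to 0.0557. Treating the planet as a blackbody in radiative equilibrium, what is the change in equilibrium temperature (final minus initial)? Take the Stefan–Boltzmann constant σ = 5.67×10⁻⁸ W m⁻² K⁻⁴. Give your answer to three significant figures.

8.20 K

Flux at the orbit: S = 1365/(2.77)² = 177.9 W m⁻².
With α = 0.23, T₁ = 156.8 K.
With α = 0.0557, T₂ = 165.0 K.
ΔT = T₂ − T₁ = 8.205 K.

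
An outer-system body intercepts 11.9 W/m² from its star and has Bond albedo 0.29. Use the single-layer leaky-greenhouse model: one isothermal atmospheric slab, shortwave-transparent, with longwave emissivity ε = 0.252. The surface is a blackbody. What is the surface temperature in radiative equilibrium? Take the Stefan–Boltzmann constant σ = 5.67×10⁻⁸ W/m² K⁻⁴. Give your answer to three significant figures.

The planet radiates to space at T_e = [S(1−α)/(4σ)]^(1/4) = 78.13 K.
For a single slab of emissivity ε, T_s⁴ = 2T_e⁴/(2−ε); thus T_s = 78.13·(1.144)^(1/4) = 80.80 K.

80.8 K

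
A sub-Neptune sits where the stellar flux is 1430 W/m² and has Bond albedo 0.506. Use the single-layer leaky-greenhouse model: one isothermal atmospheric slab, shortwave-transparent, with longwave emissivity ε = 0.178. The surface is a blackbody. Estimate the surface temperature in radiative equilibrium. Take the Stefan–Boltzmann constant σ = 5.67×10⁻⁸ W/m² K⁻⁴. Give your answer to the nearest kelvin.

The planet radiates to space at T_e = [S(1−α)/(4σ)]^(1/4) = 236.2 K.
For a single slab of emissivity ε, T_s⁴ = 2T_e⁴/(2−ε); thus T_s = 236.2·(1.098)^(1/4) = 241.8 K.

242 K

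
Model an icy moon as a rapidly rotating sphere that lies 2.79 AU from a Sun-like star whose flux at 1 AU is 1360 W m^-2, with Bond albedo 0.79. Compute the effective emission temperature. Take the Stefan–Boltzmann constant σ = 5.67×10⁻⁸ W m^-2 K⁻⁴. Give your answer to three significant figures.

113 K

Irradiance scales as 1/d², so S = 1360 W m^-2 × (1/2.79)² = 174.7 W m^-2.
Averaging over the sphere, the absorbed flux is S(1−α)/4 = 9.173 W m^-2.
Balancing against σT⁴: T = (9.173/5.67×10⁻⁸)^(1/4) = 112.8 K.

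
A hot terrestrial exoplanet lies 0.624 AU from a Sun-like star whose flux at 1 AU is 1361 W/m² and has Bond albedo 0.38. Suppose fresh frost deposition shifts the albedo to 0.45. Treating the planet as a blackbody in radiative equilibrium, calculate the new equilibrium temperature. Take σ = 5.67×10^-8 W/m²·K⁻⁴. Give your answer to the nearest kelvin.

303 kelvin

Irradiance scales as 1/d², so S = 1361 W/m² × (1/0.624)² = 3495 W/m².
With the new albedo, S(1−α₂)/4 = 480.6 W/m², so T₂ = 303.4 K.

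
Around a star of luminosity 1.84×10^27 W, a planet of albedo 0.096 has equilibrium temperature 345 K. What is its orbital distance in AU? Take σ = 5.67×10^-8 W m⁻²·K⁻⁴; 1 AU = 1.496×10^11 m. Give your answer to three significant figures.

1.36 AU

The flux needed for this T is 4σT⁴/(1−0.096) = 3554 W m⁻².
From L = 4πd²S, d = √(1.84×10^27/(4π·3554)) = 2.030×10^11 m = 1.357 AU.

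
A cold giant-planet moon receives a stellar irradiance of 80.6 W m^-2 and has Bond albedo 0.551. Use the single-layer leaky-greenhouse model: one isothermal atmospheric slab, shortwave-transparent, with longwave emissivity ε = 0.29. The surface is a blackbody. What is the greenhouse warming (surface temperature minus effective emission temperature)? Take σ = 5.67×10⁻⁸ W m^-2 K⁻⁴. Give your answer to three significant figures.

The planet radiates to space at T_e = [S(1−α)/(4σ)]^(1/4) = 112.4 K.
The surface balance (absorbed SW + ε·downward IR = σT_s⁴) with T_a⁴ = T_s⁴/2 reduces to T_s = T_e·[2/(2−ε)]^¼ = 116.9 K.
The atmosphere warms the surface by 4.489 K.

4.49 K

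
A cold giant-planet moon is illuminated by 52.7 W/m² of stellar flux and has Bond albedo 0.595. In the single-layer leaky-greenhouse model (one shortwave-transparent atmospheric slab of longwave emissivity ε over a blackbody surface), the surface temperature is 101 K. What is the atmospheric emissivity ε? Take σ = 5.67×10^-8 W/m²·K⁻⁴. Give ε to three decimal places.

First, T_e = [52.70·(1−0.595)/(4σ)]^(1/4) = 98.49 K.
T_s⁴ = T_e⁴·2/(2−ε) → ε = 2 − 2(T_e/T_s)⁴ = 2 − 2·(98.49/101)⁴ = 0.1913.

0.191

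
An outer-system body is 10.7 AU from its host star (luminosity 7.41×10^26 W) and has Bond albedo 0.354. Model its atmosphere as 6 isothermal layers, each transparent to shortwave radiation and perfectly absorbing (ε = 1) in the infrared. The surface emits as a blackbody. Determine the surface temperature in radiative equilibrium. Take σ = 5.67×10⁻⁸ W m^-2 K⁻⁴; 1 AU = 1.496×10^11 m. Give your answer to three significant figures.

146 K

d = 10.7 × 1.496×10^11 m = 1.601×10^12 m.
S = L/(4πd²) = 23.01 W m^-2.
The effective emission temperature is T_e = [S(1−α)/(4σ)]^¼ = 89.98 K.
Layer-by-layer balance gives σT_s⁴ = (N+1)σT_e⁴, so T_s = 7^¼·89.98 = 146.4 K.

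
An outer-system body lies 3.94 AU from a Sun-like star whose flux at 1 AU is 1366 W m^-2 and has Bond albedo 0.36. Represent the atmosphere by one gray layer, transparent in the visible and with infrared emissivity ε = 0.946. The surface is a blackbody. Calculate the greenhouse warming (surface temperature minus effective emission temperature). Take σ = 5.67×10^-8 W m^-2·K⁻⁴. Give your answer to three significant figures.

21.8 K

By the inverse-square law, S = 1366/3.94² = 88.00 W m^-2.
At the top of the atmosphere, σT_e⁴ = S(1−α)/4 = 14.08 W m^-2, giving T_e = 125.5 K.
For a single slab of emissivity ε, T_s⁴ = 2T_e⁴/(2−ε); thus T_s = 125.5·(1.898)^(1/4) = 147.3 K.
The atmosphere warms the surface by 21.80 K.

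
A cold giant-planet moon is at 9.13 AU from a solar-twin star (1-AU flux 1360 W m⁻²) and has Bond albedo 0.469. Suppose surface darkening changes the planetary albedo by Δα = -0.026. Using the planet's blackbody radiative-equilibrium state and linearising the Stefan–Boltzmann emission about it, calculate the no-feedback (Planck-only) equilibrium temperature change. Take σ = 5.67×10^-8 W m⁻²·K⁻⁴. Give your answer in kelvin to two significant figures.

Irradiance scales as 1/d², so S = 1360 W m⁻² × (1/9.13)² = 16.32 W m⁻².
Unperturbed T_e = [16.32·(1−0.469)/(4σ)]^¼ = 78.62 K.
TOA radiative forcing: ΔF = −S·Δα/4 = −16.32·(-0.026)/4 = 0.1061 W m⁻².
The Planck feedback parameter is 4σT_e³ = 0.1102 W m⁻²/K.
So ΔT₀ = 0.1061/0.1102 = 0.962 K.

0.96 K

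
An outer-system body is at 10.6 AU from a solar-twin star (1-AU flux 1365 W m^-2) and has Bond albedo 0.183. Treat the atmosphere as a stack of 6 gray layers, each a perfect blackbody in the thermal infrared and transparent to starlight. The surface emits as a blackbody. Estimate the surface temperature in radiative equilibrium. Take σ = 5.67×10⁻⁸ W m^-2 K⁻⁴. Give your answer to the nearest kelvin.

132 K

Flux at the orbit: S = 1365/(10.6)² = 12.15 W m^-2.
The effective emission temperature is T_e = [S(1−α)/(4σ)]^¼ = 81.33 K.
For an N-layer opaque stack, T_s⁴ = (N+1)T_e⁴, hence T_s = (7)^(1/4)×81.33 K = 132.3 K.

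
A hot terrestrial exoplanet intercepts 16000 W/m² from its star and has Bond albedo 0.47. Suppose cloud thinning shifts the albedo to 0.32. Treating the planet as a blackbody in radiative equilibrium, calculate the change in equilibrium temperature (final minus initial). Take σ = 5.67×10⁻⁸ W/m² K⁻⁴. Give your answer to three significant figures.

With α = 0.47, T₁ = 439.7 K.
After:  T₂ = [16000·0.68/(4σ)]^(1/4) = 468.0 K.
Change: 468.0 − 439.7 = 28.27 K.

28.3 K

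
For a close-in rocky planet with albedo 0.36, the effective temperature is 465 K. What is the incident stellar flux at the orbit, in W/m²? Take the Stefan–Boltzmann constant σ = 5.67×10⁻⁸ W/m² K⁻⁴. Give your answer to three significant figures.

16600 W/m²

Invert the energy balance for S: S = 4σT⁴/(1−α).
σT⁴ = 5.67×10⁻⁸·(465)⁴ = 2651 W/m².
So S = 4×2651/(1−0.36) = 16570 W/m².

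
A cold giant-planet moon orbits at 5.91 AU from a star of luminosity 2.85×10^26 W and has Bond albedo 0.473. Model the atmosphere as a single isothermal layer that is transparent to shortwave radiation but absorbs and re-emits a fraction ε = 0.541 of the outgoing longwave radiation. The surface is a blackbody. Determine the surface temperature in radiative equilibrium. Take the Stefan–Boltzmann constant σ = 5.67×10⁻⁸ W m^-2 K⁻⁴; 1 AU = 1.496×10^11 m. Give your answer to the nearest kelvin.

98 K

Orbital distance: d = 5.91 AU = 8.841×10^11 m.
Spreading L over a sphere of radius d: S = 2.85×10^26/(4π·8.84×10^11²) = 29.01 W m^-2.
At the top of the atmosphere, σT_e⁴ = S(1−α)/4 = 3.822 W m^-2, giving T_e = 90.61 K.
Surface balance with a leaky layer gives σT_s⁴ = σT_e⁴·2/(2−ε), so T_s = T_e·[2/(2−0.541)]^(1/4) = 98.05 K.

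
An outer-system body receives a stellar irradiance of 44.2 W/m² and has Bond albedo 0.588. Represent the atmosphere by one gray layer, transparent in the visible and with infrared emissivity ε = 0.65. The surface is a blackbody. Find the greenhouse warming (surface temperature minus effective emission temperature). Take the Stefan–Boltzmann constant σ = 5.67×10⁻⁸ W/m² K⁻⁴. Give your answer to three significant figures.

The planet radiates to space at T_e = [S(1−α)/(4σ)]^(1/4) = 94.66 K.
Surface balance with a leaky layer gives σT_s⁴ = σT_e⁴·2/(2−ε), so T_s = T_e·[2/(2−0.65)]^(1/4) = 104.4 K.
T_s − T_e = 104.4 − 94.66 = 9.774 K.

9.77 K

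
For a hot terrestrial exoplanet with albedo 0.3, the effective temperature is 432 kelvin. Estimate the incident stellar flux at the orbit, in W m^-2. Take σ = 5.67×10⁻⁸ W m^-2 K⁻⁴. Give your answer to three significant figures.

11300 W m^-2

Invert the energy balance for S: S = 4σT⁴/(1−α).
The emitted flux is σT⁴ = 1975 W m^-2.
S = 4·1975/0.7 = 11280 W m^-2.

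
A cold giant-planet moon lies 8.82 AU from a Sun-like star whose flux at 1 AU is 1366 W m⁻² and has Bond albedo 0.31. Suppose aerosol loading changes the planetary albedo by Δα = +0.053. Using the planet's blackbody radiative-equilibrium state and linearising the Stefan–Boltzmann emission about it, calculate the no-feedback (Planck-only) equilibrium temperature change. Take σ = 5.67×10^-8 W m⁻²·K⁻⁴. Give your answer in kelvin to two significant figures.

-1.6 K

By the inverse-square law, S = 1366/8.82² = 17.56 W m⁻².
Unperturbed T_e = [17.56·(1−0.31)/(4σ)]^¼ = 85.49 K.
The change in absorbed flux is Δ[S(1−α)/4] = −SΔα/4 = -0.2327 W m⁻².
The Planck feedback parameter is 4σT_e³ = 0.1417 W m⁻²/K.
So ΔT₀ = -0.2327/0.1417 = -1.64 K.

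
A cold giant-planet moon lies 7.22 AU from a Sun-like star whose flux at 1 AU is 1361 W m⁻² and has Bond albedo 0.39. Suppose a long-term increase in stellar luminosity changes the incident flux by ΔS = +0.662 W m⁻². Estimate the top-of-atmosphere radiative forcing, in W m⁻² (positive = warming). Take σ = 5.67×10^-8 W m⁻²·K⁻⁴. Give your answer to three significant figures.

0.101 W m⁻²

Flux at the orbit: S = 1361/(7.22)² = 26.11 W m⁻².
ΔF = Δ[S(1−α)]/4 = (1−0.39)·+0.662/4 = 0.1010 W m⁻².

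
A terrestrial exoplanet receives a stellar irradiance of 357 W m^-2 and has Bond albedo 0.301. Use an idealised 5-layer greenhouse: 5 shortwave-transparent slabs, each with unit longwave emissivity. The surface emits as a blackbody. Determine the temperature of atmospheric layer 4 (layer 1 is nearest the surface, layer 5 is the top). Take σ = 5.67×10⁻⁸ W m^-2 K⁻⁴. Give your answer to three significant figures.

Top-of-atmosphere balance: σT_e⁴ = S(1−α)/4 = 62.39 W m^-2 → T_e = 182.1 K.
Each opaque layer satisfies 2T_j⁴ = T_{j−1}⁴ + T_{j+1}⁴, giving T_k⁴ = (N+1−k)T_e⁴.
T_4 = (2)^(1/4)·182.1 = 216.6 K.

217 K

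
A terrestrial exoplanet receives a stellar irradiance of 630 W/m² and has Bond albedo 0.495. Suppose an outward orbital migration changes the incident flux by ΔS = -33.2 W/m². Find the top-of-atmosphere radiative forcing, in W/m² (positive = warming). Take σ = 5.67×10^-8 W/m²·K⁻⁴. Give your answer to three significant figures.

Only a fraction (1−α) is absorbed and it's spread over 4πR², so ΔF = (1−α)ΔS/4 = -4.192 W/m².

-4.19 W/m²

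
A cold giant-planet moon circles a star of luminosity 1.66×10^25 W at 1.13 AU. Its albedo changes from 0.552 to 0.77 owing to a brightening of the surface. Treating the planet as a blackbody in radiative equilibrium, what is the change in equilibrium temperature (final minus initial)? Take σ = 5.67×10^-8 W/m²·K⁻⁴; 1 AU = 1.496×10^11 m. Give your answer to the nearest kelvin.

-15 K

d = 1.13 × 1.496×10^11 m = 1.690×10^11 m.
Flux at the orbit: S = L/(4πd²) = 1.66×10^25/(4π·(1.69×10^11)²) = 46.23 W/m².
With α = 0.552, T₁ = 97.75 K.
With α = 0.77, T₂ = 82.74 K.
Change: 82.74 − 97.75 = -15.01 K.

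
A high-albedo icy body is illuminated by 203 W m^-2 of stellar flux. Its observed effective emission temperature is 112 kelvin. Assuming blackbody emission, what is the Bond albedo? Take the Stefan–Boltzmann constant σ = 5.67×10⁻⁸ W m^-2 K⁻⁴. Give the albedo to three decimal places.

0.824

From σT⁴ = S(1−α)/4 we invert for α: 1−α = 4σT⁴/S.
4σT⁴ = 4·5.67×10⁻⁸·(112)⁴ = 35.69 W m^-2.
Hence α = 1 − 35.69/203.0 = 0.8242.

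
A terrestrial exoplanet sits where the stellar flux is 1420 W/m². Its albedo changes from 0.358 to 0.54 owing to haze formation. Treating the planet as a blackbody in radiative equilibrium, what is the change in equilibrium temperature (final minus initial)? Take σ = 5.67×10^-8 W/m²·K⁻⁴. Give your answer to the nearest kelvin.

-20 kelvin

With α = 0.358, T₁ = 251.8 K.
After:  T₂ = [1420·0.46/(4σ)]^(1/4) = 231.7 K.
ΔT = T₂ − T₁ = -20.13 K.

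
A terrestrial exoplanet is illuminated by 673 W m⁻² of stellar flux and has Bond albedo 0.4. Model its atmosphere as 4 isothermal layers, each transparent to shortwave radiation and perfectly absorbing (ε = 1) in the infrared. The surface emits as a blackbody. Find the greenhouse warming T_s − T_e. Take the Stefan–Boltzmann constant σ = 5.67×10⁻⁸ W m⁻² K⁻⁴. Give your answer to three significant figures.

102 K

Top-of-atmosphere balance: σT_e⁴ = S(1−α)/4 = 101.0 W m⁻² → T_e = 205.4 K.
T_s = (N+1)^(1/4)·T_e = 307.2 K.
So the greenhouse effect raises the surface by 307.2 − 205.4 = 101.8 K.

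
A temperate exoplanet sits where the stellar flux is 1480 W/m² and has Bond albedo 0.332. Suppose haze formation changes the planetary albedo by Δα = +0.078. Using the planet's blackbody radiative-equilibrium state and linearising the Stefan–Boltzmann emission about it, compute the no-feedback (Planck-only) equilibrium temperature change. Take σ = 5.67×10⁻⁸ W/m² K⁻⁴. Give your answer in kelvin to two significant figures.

-7.5 K

The baseline emission temperature is T_e = 257.0 K.
TOA radiative forcing: ΔF = −S·Δα/4 = −1480·(+0.078)/4 = -28.86 W/m².
Linearising σT⁴ gives d(σT⁴)/dT = 4σT_e³ = 3.848 W/m² per K.
ΔT₀ = ΔF/λ_P = -28.86/3.848 = -7.50 K.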